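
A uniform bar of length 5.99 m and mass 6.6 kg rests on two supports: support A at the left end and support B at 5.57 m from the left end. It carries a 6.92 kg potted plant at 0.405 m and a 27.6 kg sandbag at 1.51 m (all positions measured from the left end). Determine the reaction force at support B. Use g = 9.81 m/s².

R_B ≈ 113 N

Take moments about support A.
Beam weight: 6.6 × 9.81 = 64.75 N down at 2.995 m → arm 2.995 m, τ = 64.75 × 2.995 = 193.9 N·m clockwise.
Potted plant: 6.92 × 9.81 = 67.89 N down at 0.405 m → arm 0.405 m, τ = 67.89 × 0.405 = 27.5 N·m clockwise.
Sandbag: 27.6 × 9.81 = 270.8 N down at 1.51 m → arm 1.51 m, τ = 270.8 × 1.51 = 408.9 N·m clockwise.
Net load moment about support A = 630.3 N·m clockwise.
Reaction R at support B is upward at 5.57 m, arm 5.57 m → moment R × 5.57 counterclockwise.
Balancing moments: R × 5.57 = 630.3, giving R = 113 N.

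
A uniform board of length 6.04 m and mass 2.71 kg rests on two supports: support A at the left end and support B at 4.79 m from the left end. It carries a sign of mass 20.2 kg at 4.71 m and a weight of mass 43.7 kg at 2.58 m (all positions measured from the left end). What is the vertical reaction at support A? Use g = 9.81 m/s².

R_A ≈ 211 N

Taking torques about support B:
Beam weight: 2.71 × 9.81 = 26.59 N down at 3.02 m → arm 1.77 m, τ = 26.59 × 1.77 = 47.06 N·m counterclockwise.
Sign: 20.2 × 9.81 = 198.2 N down at 4.71 m → arm 0.08 m, τ = 198.2 × 0.08 = 15.86 N·m counterclockwise.
Weight: 43.7 × 9.81 = 428.7 N down at 2.58 m → arm 2.21 m, τ = 428.7 × 2.21 = 947.4 N·m counterclockwise.
Net load moment about support B = 1010 N·m counterclockwise.
Reaction R at support A is upward at 0 m, arm 4.79 m → moment R × 4.79 clockwise.
Balancing moments: R × 4.79 = 1010, giving R = 211 N.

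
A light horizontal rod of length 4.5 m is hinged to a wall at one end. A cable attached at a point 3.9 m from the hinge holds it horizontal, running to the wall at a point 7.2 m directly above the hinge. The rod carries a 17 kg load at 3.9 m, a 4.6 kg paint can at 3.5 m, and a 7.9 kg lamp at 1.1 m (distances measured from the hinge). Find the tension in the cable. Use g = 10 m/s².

T ≈ 266 N

Taking torques about the hinge:
Load: 17 × 10 = 170 N down at 3.9 m → arm 3.9 m, τ = 170 × 3.9 = 663 N·m clockwise.
Paint can: 4.6 × 10 = 46 N down at 3.5 m → arm 3.5 m, τ = 46 × 3.5 = 161 N·m clockwise.
Lamp: 7.9 × 10 = 79 N down at 1.1 m → arm 1.1 m, τ = 79 × 1.1 = 86.9 N·m clockwise.
Total clockwise load moment = 910.9 N·m.
The cable tension T acts at 3.9 m; only its component perpendicular to the rod, T sinθ, produces torque. sinθ = h/√(h²+d²) = 7.2/√(7.2²+3.9²) = 0.8793.
Balancing moments: T × 3.9 × 0.8793 = 910.9, giving T = 910.9 / 3.429 = 266 N.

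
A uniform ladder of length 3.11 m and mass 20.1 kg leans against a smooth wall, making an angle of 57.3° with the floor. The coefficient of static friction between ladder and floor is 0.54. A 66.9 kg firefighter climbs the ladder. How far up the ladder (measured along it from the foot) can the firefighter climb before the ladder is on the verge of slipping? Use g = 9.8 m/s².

d ≈ 2.93 m

Choose the foot of the ladder as the axis so the floor normal and friction both act there and drop out.
Ladder weight 20.1×9.8 = 197 N acts at 1.555 m along the ladder; its horizontal arm is 1.555·cos57.3° = 0.8401 m → τ = 165.5 N·m clockwise.
Firefighter weight 66.9×9.8 = 655.6 N at distance d → arm d·cos57.3° → τ = 655.6·d·0.5402 clockwise.
Wall normal N at the top has arm L sinθ = 2.617 m counterclockwise, so Στ = 0 gives N·2.617 = 165.5 + 354.2·d.
ΣFy = 0 ⇒ N_floor = 852.6 N, so the maximum friction is μ_s·N_floor = 0.54×852.6 = 460.4 N. ΣFx = 0 ⇒ N_wall = f, so at the slipping point N = 460.4 N.
Substituting: 460.4×2.617 = 165.5 + 354.2·d ⇒ d = (1205 − 165.5) / 354.2 = 2.93 m.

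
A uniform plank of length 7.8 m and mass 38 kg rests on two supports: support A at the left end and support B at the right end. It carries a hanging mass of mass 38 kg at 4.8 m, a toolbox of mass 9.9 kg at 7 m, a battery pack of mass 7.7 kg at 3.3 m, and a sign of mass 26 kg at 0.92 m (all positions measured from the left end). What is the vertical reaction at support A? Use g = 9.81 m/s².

R_A ≈ 608 N

Sum moments about support B (its reaction then has zero moment arm).
Beam weight: 38 × 9.81 = 372.8 N down at 3.9 m → arm 3.9 m, τ = 372.8 × 3.9 = 1454 N·m counterclockwise.
Hanging mass: 38 × 9.81 = 372.8 N down at 4.8 m → arm 3 m, τ = 372.8 × 3 = 1118 N·m counterclockwise.
Toolbox: 9.9 × 9.81 = 97.12 N down at 7 m → arm 0.8 m, τ = 97.12 × 0.8 = 77.7 N·m counterclockwise.
Battery pack: 7.7 × 9.81 = 75.54 N down at 3.3 m → arm 4.5 m, τ = 75.54 × 4.5 = 339.9 N·m counterclockwise.
Sign: 26 × 9.81 = 255.1 N down at 0.92 m → arm 6.88 m, τ = 255.1 × 6.88 = 1755 N·m counterclockwise.
Net load moment about support B = 4745 N·m counterclockwise.
Reaction R at support A is upward at 0 m, arm 7.8 m → moment R × 7.8 clockwise.
For rotational equilibrium, R × 7.8 = 4745, so R = 608 N.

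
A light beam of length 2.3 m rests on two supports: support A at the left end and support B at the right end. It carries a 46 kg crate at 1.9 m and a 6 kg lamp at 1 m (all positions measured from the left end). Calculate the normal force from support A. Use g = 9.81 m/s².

Take moments about support B.
Crate: 46 × 9.81 = 451.3 N down at 1.9 m → arm 0.4 m, τ = 451.3 × 0.4 = 180.5 N·m counterclockwise.
Lamp: 6 × 9.81 = 58.86 N down at 1 m → arm 1.3 m, τ = 58.86 × 1.3 = 76.52 N·m counterclockwise.
Net load moment about support B = 257 N·m counterclockwise.
Reaction R at support A is upward at 0 m, arm 2.3 m → moment R × 2.3 clockwise.
Στ = 0 ⇒ R × 2.3 = 257 ⇒ R = 112 N.

R_A ≈ 112 N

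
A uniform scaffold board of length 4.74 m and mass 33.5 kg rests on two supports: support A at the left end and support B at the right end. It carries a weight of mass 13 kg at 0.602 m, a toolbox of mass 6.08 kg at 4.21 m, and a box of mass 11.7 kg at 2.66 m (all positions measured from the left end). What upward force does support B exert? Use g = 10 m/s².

R_B ≈ 304 N

Choose support A as the axis so its reaction then has zero moment arm.
Beam weight: 33.5 × 10 = 335 N down at 2.37 m → arm 2.37 m, τ = 335 × 2.37 = 794 N·m clockwise.
Weight: 13 × 10 = 130 N down at 0.602 m → arm 0.602 m, τ = 130 × 0.602 = 78.26 N·m clockwise.
Toolbox: 6.08 × 10 = 60.8 N down at 4.21 m → arm 4.21 m, τ = 60.8 × 4.21 = 256 N·m clockwise.
Box: 11.7 × 10 = 117 N down at 2.66 m → arm 2.66 m, τ = 117 × 2.66 = 311.2 N·m clockwise.
Net load moment about support A = 1439 N·m clockwise.
Reaction R at support B is upward at 4.74 m, arm 4.74 m → moment R × 4.74 counterclockwise.
Στ = 0 ⇒ R × 4.74 = 1439 ⇒ R = 304 N.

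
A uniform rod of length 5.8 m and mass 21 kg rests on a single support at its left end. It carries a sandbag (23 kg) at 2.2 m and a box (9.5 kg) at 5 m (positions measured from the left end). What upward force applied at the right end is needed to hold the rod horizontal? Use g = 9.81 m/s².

Sum moments about the left end (the unknown pivot reaction has zero arm there).
Beam weight: 21 × 9.81 = 206 N down at 2.9 m → arm 2.9 m, τ = 206 × 2.9 = 597.4 N·m clockwise.
Sandbag: 23 × 9.81 = 225.6 N down at 2.2 m → arm 2.2 m, τ = 225.6 × 2.2 = 496.3 N·m clockwise.
Box: 9.5 × 9.81 = 93.2 N down at 5 m → arm 5 m, τ = 93.2 × 5 = 466 N·m clockwise.
Net moment of the loads = 1560 N·m clockwise.
The upward force F acts at the right end, arm 5.8 m, giving F × 5.8 counterclockwise.
Setting net torque to zero: F × 5.8 = 1560 → F = 1560 / 5.8 = 269 N.

F ≈ 269 N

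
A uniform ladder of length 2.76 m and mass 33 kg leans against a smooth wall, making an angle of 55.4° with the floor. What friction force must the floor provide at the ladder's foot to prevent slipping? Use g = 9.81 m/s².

f ≈ 112 N

About the foot of the ladder:
Ladder weight 33×9.81 = 323.7 N acts at 1.38 m along the ladder; its horizontal arm is 1.38·cos55.4° = 0.7836 m → τ = 253.7 N·m clockwise.
Wall normal N acts horizontally at the top; its moment arm is the height L sinθ = 2.76·sin55.4° = 2.272 m, counterclockwise.
For rotational equilibrium, N × 2.272 = 253.7, so N = 112 N.
ΣFx = 0: friction at the foot balances the wall's push, so f = N_wall = 112 N.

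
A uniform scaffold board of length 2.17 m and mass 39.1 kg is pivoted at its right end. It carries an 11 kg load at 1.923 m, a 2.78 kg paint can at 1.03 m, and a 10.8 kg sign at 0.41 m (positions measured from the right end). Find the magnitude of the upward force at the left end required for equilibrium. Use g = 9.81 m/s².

Take moments about the right end.
Beam weight: 39.1 × 9.81 = 383.6 N down at 1.085 m → arm 1.085 m, τ = 383.6 × 1.085 = 416.2 N·m counterclockwise.
Load: 11 × 9.81 = 107.9 N down at 1.923 m → arm 1.923 m, τ = 107.9 × 1.923 = 207.5 N·m counterclockwise.
Paint can: 2.78 × 9.81 = 27.27 N down at 1.03 m → arm 1.03 m, τ = 27.27 × 1.03 = 28.09 N·m counterclockwise.
Sign: 10.8 × 9.81 = 105.9 N down at 0.41 m → arm 0.41 m, τ = 105.9 × 0.41 = 43.42 N·m counterclockwise.
Net moment of the loads = 695.2 N·m counterclockwise.
The upward force F acts at the left end, arm 2.17 m, giving F × 2.17 clockwise.
For rotational equilibrium, F × 2.17 = 695.2, so F = 695.2 / 2.17 = 320 N.

F ≈ 320 N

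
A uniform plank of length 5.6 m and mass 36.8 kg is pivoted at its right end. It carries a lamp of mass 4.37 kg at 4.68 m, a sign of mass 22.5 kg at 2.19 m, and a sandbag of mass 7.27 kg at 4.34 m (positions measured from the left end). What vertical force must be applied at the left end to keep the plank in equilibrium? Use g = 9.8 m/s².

Taking torques about the right end:
Beam weight: 36.8 × 9.8 = 360.6 N down at 2.8 m → arm 2.8 m, τ = 360.6 × 2.8 = 1010 N·m counterclockwise.
Lamp: 4.37 × 9.8 = 42.83 N down at 4.68 m → arm 0.92 m, τ = 42.83 × 0.92 = 39.4 N·m counterclockwise.
Sign: 22.5 × 9.8 = 220.5 N down at 2.19 m → arm 3.41 m, τ = 220.5 × 3.41 = 751.9 N·m counterclockwise.
Sandbag: 7.27 × 9.8 = 71.25 N down at 4.34 m → arm 1.26 m, τ = 71.25 × 1.26 = 89.78 N·m counterclockwise.
Net moment of the loads = 1891 N·m counterclockwise.
The upward force F acts at the left end, arm 5.6 m, giving F × 5.6 clockwise.
Balancing moments: F × 5.6 = 1891, giving F = 1891 / 5.6 = 338 N.

F ≈ 338 N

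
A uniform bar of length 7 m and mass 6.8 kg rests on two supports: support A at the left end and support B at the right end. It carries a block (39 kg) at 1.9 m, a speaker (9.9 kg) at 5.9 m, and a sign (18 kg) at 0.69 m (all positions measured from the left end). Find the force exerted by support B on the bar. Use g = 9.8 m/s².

Sum moments about support A (its reaction then has zero moment arm).
Beam weight: 6.8 × 9.8 = 66.64 N down at 3.5 m → arm 3.5 m, τ = 66.64 × 3.5 = 233.2 N·m clockwise.
Block: 39 × 9.8 = 382.2 N down at 1.9 m → arm 1.9 m, τ = 382.2 × 1.9 = 726.2 N·m clockwise.
Speaker: 9.9 × 9.8 = 97.02 N down at 5.9 m → arm 5.9 m, τ = 97.02 × 5.9 = 572.4 N·m clockwise.
Sign: 18 × 9.8 = 176.4 N down at 0.69 m → arm 0.69 m, τ = 176.4 × 0.69 = 121.7 N·m clockwise.
Net load moment about support A = 1654 N·m clockwise.
Reaction R at support B is upward at 7 m, arm 7 m → moment R × 7 counterclockwise.
Στ = 0 ⇒ R × 7 = 1654 ⇒ R = 236 N.

R_B ≈ 236 N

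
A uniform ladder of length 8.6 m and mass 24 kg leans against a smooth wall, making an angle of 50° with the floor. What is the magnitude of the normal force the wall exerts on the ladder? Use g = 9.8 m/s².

N_wall ≈ 98.7 N

Choose the foot of the ladder as the axis so the floor normal and friction both act there and drop out.
Ladder weight 24×9.8 = 235.2 N acts at 4.3 m along the ladder; its horizontal arm is 4.3·cos50° = 2.764 m → τ = 650.1 N·m clockwise.
Wall normal N acts horizontally at the top; its moment arm is the height L sinθ = 8.6·sin50° = 6.588 m, counterclockwise.
For rotational equilibrium, N × 6.588 = 650.1, so N = 98.7 N.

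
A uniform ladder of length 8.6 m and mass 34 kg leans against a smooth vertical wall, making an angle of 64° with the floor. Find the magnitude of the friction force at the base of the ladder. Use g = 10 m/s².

Take moments about the foot of the ladder.
Ladder weight 34×10 = 340 N acts at 4.3 m along the ladder; its horizontal arm is 4.3·cos64° = 1.885 m → τ = 640.9 N·m clockwise.
Wall normal N acts horizontally at the top; its moment arm is the height L sinθ = 8.6·sin64° = 7.73 m, counterclockwise.
Balancing moments: N × 7.73 = 640.9, giving N = 82.9 N.
ΣFx = 0: friction at the foot balances the wall's push, so f = N_wall = 82.9 N.

f ≈ 82.9 N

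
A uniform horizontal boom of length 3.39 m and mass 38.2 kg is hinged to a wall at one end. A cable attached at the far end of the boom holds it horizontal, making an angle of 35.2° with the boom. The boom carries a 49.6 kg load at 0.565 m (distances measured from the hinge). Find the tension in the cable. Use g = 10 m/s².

Choose the hinge as the axis so the unknown hinge reaction has zero arm there.
Beam weight: 38.2 × 10 = 382 N down at 1.695 m → arm 1.695 m, τ = 382 × 1.695 = 647.5 N·m clockwise.
Load: 49.6 × 10 = 496 N down at 0.565 m → arm 0.565 m, τ = 496 × 0.565 = 280.2 N·m clockwise.
Total clockwise load moment = 927.7 N·m.
The cable tension T acts at 3.39 m; only its component perpendicular to the boom, T sinθ, produces torque. sin 35.2° = 0.5764.
Setting net torque to zero: T × 3.39 × 0.5764 = 927.7 → T = 927.7 / 1.954 = 475 N.

T ≈ 475 N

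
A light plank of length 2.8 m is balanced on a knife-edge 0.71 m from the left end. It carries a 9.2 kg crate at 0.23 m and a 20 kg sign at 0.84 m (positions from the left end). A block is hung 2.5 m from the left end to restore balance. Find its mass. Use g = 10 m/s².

About the knife-edge (at 0.71 m from the left end):
Crate: 9.2 × 10 = 92 N down at 0.23 m → arm 0.48 m, τ = 92 × 0.48 = 44.16 N·m counterclockwise.
Sign: 20 × 10 = 200 N down at 0.84 m → arm 0.13 m, τ = 200 × 0.13 = 26 N·m clockwise.
Net moment of known loads = 18.16 N·m counterclockwise.
An unknown mass m at 2.5 m has arm 1.79 m; its moment is m·g·1.79 clockwise.
For rotational equilibrium, m × 10 × 1.79 = 18.16, so m = 18.16 / (10 × 1.79) = 1.01 kg.

m ≈ 1.01 kg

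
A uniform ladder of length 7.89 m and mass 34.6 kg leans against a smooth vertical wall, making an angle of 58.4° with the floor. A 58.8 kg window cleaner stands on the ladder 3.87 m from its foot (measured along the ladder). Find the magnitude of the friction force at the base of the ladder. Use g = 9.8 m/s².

Choose the foot of the ladder as the axis so the floor normal and friction both act there and drop out.
Ladder weight 34.6×9.8 = 339.1 N acts at 3.945 m along the ladder; its horizontal arm is 3.945·cos58.4° = 2.067 m → τ = 700.9 N·m clockwise.
Window cleaner: 58.8×9.8 = 576.2 N at 3.87 m → arm 2.028 m → τ = 1169 N·m clockwise.
Wall normal N acts horizontally at the top; its moment arm is the height L sinθ = 7.89·sin58.4° = 6.72 m, counterclockwise.
For rotational equilibrium, N × 6.72 = 1870, so N = 278 N.
ΣFx = 0: friction at the foot balances the wall's push, so f = N_wall = 278 N.

f ≈ 278 N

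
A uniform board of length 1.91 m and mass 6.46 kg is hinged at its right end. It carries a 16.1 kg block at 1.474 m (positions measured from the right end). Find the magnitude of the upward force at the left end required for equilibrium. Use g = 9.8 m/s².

F ≈ 153 N

Choose the right end as the axis so the unknown pivot reaction has zero arm there.
Beam weight: 6.46 × 9.8 = 63.31 N down at 0.955 m → arm 0.955 m, τ = 63.31 × 0.955 = 60.46 N·m counterclockwise.
Block: 16.1 × 9.8 = 157.8 N down at 1.474 m → arm 1.474 m, τ = 157.8 × 1.474 = 232.6 N·m counterclockwise.
Net moment of the loads = 293.1 N·m counterclockwise.
The upward force F acts at the left end, arm 1.91 m, giving F × 1.91 clockwise.
Setting net torque to zero: F × 1.91 = 293.1 → F = 293.1 / 1.91 = 153 N.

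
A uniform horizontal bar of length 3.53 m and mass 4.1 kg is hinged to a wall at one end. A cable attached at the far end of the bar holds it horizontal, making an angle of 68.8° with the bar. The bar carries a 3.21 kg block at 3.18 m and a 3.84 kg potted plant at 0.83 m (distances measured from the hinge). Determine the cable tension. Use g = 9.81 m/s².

Choose the hinge as the axis so the unknown hinge reaction has zero arm there.
Beam weight: 4.1 × 9.81 = 40.22 N down at 1.765 m → arm 1.765 m, τ = 40.22 × 1.765 = 70.99 N·m clockwise.
Block: 3.21 × 9.81 = 31.49 N down at 3.18 m → arm 3.18 m, τ = 31.49 × 3.18 = 100.1 N·m clockwise.
Potted plant: 3.84 × 9.81 = 37.67 N down at 0.83 m → arm 0.83 m, τ = 37.67 × 0.83 = 31.27 N·m clockwise.
Total clockwise load moment = 202.4 N·m.
The cable tension T acts at 3.53 m; only its component perpendicular to the bar, T sinθ, produces torque. sin 68.8° = 0.9323.
Στ = 0 ⇒ T × 3.53 × 0.9323 = 202.4 ⇒ T = 202.4 / 3.291 = 61.5 N.

T ≈ 61.5 N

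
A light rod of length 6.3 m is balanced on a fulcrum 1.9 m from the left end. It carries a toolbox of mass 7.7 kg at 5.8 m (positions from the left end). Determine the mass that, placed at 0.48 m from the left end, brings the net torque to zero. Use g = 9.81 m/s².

m ≈ 21.1 kg

About the fulcrum (at 1.9 m from the left end):
Toolbox: 7.7 × 9.81 = 75.54 N down at 5.8 m → arm 3.9 m, τ = 75.54 × 3.9 = 294.6 N·m clockwise.
Net moment of known loads = 294.6 N·m clockwise.
An unknown mass m at 0.48 m has arm 1.42 m; its moment is m·g·1.42 counterclockwise.
Balancing moments: m × 9.81 × 1.42 = 294.6, giving m = 294.6 / (9.81 × 1.42) = 21.1 kg.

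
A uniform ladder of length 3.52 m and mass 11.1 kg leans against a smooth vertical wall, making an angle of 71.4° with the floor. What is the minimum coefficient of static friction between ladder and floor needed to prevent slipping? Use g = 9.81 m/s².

About the foot of the ladder:
Ladder weight 11.1×9.81 = 108.9 N acts at 1.76 m along the ladder; its horizontal arm is 1.76·cos71.4° = 0.5614 m → τ = 61.14 N·m clockwise.
Wall normal N acts horizontally at the top; its moment arm is the height L sinθ = 3.52·sin71.4° = 3.336 m, counterclockwise.
Στ = 0 ⇒ N × 3.336 = 61.14 ⇒ N = 18.33 N.
ΣFx = 0 ⇒ f = N_wall = 18.33 N. ΣFy = 0 ⇒ N_floor = 108.9 N.
μ_min = f / N_floor = 18.33 / 108.9 = 0.168.

μ_min ≈ 0.168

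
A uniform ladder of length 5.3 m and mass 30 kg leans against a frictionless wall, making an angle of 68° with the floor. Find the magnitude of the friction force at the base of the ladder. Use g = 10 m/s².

Take moments about the foot of the ladder.
Ladder weight 30×10 = 300 N acts at 2.65 m along the ladder; its horizontal arm is 2.65·cos68° = 0.9927 m → τ = 297.8 N·m clockwise.
Wall normal N acts horizontally at the top; its moment arm is the height L sinθ = 5.3·sin68° = 4.914 m, counterclockwise.
Στ = 0 ⇒ N × 4.914 = 297.8 ⇒ N = 60.6 N.
ΣFx = 0: friction at the foot balances the wall's push, so f = N_wall = 60.6 N.

f ≈ 60.6 N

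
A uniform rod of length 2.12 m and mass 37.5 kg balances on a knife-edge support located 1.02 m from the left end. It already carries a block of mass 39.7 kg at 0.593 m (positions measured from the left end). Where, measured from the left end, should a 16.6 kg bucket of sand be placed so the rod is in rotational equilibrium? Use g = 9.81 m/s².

x ≈ 1.95 m from the left end

Taking torques about the knife-edge support (at 1.02 m from the left end):
Beam weight: 37.5 × 9.81 = 367.9 N down at 1.06 m → arm 0.04 m, τ = 367.9 × 0.04 = 14.72 N·m clockwise.
Block: 39.7 × 9.81 = 389.5 N down at 0.593 m → arm 0.427 m, τ = 389.5 × 0.427 = 166.3 N·m counterclockwise.
Net moment of existing loads = 151.6 N·m counterclockwise.
The bucket of sand weighs 16.6 × 9.81 = 162.8 N and must supply an equal clockwise moment, so its lever arm about the knife-edge support is 151.6 / 162.8 = 0.931 m.
That puts it at 1.02 + 0.931 = 1.95 m from the left end.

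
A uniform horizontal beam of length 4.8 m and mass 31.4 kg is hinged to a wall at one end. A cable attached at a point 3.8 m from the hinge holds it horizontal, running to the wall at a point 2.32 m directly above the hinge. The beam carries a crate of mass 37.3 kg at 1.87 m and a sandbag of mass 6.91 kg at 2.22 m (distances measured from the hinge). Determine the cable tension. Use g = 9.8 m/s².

Take moments about the hinge.
Beam weight: 31.4 × 9.8 = 307.7 N down at 2.4 m → arm 2.4 m, τ = 307.7 × 2.4 = 738.5 N·m clockwise.
Crate: 37.3 × 9.8 = 365.5 N down at 1.87 m → arm 1.87 m, τ = 365.5 × 1.87 = 683.5 N·m clockwise.
Sandbag: 6.91 × 9.8 = 67.72 N down at 2.22 m → arm 2.22 m, τ = 67.72 × 2.22 = 150.3 N·m clockwise.
Total clockwise load moment = 1572 N·m.
The cable tension T acts at 3.8 m; only its component perpendicular to the beam, T sinθ, produces torque. sinθ = h/√(h²+d²) = 2.32/√(2.32²+3.8²) = 0.5211.
Balancing moments: T × 3.8 × 0.5211 = 1572, giving T = 1572 / 1.98 = 794 N.

T ≈ 794 N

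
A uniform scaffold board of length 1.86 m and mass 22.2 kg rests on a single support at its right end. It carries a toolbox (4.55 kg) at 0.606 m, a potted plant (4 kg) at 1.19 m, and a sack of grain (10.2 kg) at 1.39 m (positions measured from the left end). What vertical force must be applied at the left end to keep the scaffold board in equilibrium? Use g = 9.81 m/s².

Sum moments about the right end (the unknown pivot reaction has zero arm there).
Beam weight: 22.2 × 9.81 = 217.8 N down at 0.93 m → arm 0.93 m, τ = 217.8 × 0.93 = 202.6 N·m counterclockwise.
Toolbox: 4.55 × 9.81 = 44.64 N down at 0.606 m → arm 1.254 m, τ = 44.64 × 1.254 = 55.98 N·m counterclockwise.
Potted plant: 4 × 9.81 = 39.24 N down at 1.19 m → arm 0.67 m, τ = 39.24 × 0.67 = 26.29 N·m counterclockwise.
Sack of grain: 10.2 × 9.81 = 100.1 N down at 1.39 m → arm 0.47 m, τ = 100.1 × 0.47 = 47.05 N·m counterclockwise.
Net moment of the loads = 331.9 N·m counterclockwise.
The upward force F acts at the left end, arm 1.86 m, giving F × 1.86 clockwise.
Balancing moments: F × 1.86 = 331.9, giving F = 331.9 / 1.86 = 178 N.

F ≈ 178 N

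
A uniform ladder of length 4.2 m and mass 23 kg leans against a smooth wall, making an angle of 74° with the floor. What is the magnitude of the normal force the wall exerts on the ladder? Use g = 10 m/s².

N_wall ≈ 33 N

Taking torques about the foot of the ladder:
Ladder weight 23×10 = 230 N acts at 2.1 m along the ladder; its horizontal arm is 2.1·cos74° = 0.5788 m → τ = 133.1 N·m clockwise.
Wall normal N acts horizontally at the top; its moment arm is the height L sinθ = 4.2·sin74° = 4.037 m, counterclockwise.
For rotational equilibrium, N × 4.037 = 133.1, so N = 33 N.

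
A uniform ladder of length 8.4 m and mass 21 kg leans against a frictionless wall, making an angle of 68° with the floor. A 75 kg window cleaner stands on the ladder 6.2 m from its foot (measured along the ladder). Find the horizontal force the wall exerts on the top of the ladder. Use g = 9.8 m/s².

N_wall ≈ 261 N

Taking torques about the foot of the ladder:
Ladder weight 21×9.8 = 205.8 N acts at 4.2 m along the ladder; its horizontal arm is 4.2·cos68° = 1.573 m → τ = 323.7 N·m clockwise.
Window cleaner: 75×9.8 = 735 N at 6.2 m → arm 2.323 m → τ = 1707 N·m clockwise.
Wall normal N acts horizontally at the top; its moment arm is the height L sinθ = 8.4·sin68° = 7.788 m, counterclockwise.
Στ = 0 ⇒ N × 7.788 = 2031 ⇒ N = 261 N.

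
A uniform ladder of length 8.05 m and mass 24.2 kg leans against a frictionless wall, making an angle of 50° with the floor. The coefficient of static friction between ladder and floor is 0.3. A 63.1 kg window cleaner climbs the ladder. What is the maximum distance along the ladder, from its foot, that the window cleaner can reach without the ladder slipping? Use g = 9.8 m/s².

d ≈ 2.44 m

Sum moments about the foot of the ladder (the floor normal and friction both act there and drop out).
Ladder weight 24.2×9.8 = 237.2 N acts at 4.025 m along the ladder; its horizontal arm is 4.025·cos50° = 2.587 m → τ = 613.6 N·m clockwise.
Window cleaner weight 63.1×9.8 = 618.4 N at distance d → arm d·cos50° → τ = 618.4·d·0.6428 clockwise.
Wall normal N at the top has arm L sinθ = 6.167 m counterclockwise, so Στ = 0 gives N·6.167 = 613.6 + 397.5·d.
ΣFy = 0 ⇒ N_floor = 855.6 N, so the maximum friction is μ_s·N_floor = 0.3×855.6 = 256.7 N. ΣFx = 0 ⇒ N_wall = f, so at the slipping point N = 256.7 N.
Substituting: 256.7×6.167 = 613.6 + 397.5·d ⇒ d = (1583 − 613.6) / 397.5 = 2.44 m.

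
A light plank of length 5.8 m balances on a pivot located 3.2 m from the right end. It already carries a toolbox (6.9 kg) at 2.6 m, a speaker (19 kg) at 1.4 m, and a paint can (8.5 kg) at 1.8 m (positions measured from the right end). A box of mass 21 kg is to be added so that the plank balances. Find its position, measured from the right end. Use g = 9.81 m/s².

x ≈ 5.59 m from the right end

About the pivot (at 3.2 m from the right end):
Toolbox: 6.9 × 9.81 = 67.69 N down at 2.6 m → arm 0.6 m, τ = 67.69 × 0.6 = 40.61 N·m clockwise.
Speaker: 19 × 9.81 = 186.4 N down at 1.4 m → arm 1.8 m, τ = 186.4 × 1.8 = 335.5 N·m clockwise.
Paint can: 8.5 × 9.81 = 83.39 N down at 1.8 m → arm 1.4 m, τ = 83.39 × 1.4 = 116.7 N·m clockwise.
Net moment of existing loads = 492.8 N·m clockwise.
The box weighs 21 × 9.81 = 206 N and must supply an equal counterclockwise moment, so its lever arm about the pivot is 492.8 / 206 = 2.39 m.
That puts it at 3.2 + 2.39 = 5.59 m from the right end.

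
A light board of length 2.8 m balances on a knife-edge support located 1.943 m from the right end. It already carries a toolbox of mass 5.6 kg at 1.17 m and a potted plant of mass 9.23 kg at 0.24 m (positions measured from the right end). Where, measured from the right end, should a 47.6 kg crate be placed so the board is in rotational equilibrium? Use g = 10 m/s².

About the knife-edge support (at 1.943 m from the right end):
Toolbox: 5.6 × 10 = 56 N down at 1.17 m → arm 0.773 m, τ = 56 × 0.773 = 43.29 N·m clockwise.
Potted plant: 9.23 × 10 = 92.3 N down at 0.24 m → arm 1.703 m, τ = 92.3 × 1.703 = 157.2 N·m clockwise.
Net moment of existing loads = 200.5 N·m clockwise.
The crate weighs 47.6 × 10 = 476 N and must supply an equal counterclockwise moment, so its lever arm about the knife-edge support is 200.5 / 476 = 0.421 m.
That puts it at 1.943 + 0.421 = 2.36 m from the right end.

x ≈ 2.36 m from the right end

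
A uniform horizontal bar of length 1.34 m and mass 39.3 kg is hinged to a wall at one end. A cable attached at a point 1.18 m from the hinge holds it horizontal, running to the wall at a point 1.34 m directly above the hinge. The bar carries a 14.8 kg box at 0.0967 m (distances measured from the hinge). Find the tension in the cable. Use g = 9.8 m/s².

About the hinge:
Beam weight: 39.3 × 9.8 = 385.1 N down at 0.67 m → arm 0.67 m, τ = 385.1 × 0.67 = 258 N·m clockwise.
Box: 14.8 × 9.8 = 145 N down at 0.0967 m → arm 0.0967 m, τ = 145 × 0.0967 = 14.02 N·m clockwise.
Total clockwise load moment = 272 N·m.
The cable tension T acts at 1.18 m; only its component perpendicular to the bar, T sinθ, produces torque. sinθ = h/√(h²+d²) = 1.34/√(1.34²+1.18²) = 0.7505.
Setting net torque to zero: T × 1.18 × 0.7505 = 272 → T = 272 / 0.8856 = 307 N.

T ≈ 307 N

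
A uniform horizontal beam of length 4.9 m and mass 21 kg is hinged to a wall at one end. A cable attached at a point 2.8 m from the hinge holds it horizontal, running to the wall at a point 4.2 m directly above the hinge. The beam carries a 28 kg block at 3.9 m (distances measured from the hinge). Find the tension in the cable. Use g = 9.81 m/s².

Taking torques about the hinge:
Beam weight: 21 × 9.81 = 206 N down at 2.45 m → arm 2.45 m, τ = 206 × 2.45 = 504.7 N·m clockwise.
Block: 28 × 9.81 = 274.7 N down at 3.9 m → arm 3.9 m, τ = 274.7 × 3.9 = 1071 N·m clockwise.
Total clockwise load moment = 1576 N·m.
The cable tension T acts at 2.8 m; only its component perpendicular to the beam, T sinθ, produces torque. sinθ = h/√(h²+d²) = 4.2/√(4.2²+2.8²) = 0.8321.
Στ = 0 ⇒ T × 2.8 × 0.8321 = 1576 ⇒ T = 1576 / 2.33 = 676 N.

T ≈ 676 N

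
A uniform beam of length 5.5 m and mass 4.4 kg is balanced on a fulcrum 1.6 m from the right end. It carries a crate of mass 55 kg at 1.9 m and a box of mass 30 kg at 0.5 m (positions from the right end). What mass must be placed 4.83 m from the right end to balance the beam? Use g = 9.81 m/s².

m ≈ 3.54 kg

About the fulcrum (at 1.6 m from the right end):
Beam weight: 4.4 × 9.81 = 43.16 N down at 2.75 m → arm 1.15 m, τ = 43.16 × 1.15 = 49.63 N·m counterclockwise.
Crate: 55 × 9.81 = 539.6 N down at 1.9 m → arm 0.3 m, τ = 539.6 × 0.3 = 161.9 N·m counterclockwise.
Box: 30 × 9.81 = 294.3 N down at 0.5 m → arm 1.1 m, τ = 294.3 × 1.1 = 323.7 N·m clockwise.
Net moment of known loads = 112.2 N·m clockwise.
An unknown mass m at 4.83 m has arm 3.23 m; its moment is m·g·3.23 counterclockwise.
Setting net torque to zero: m × 9.81 × 3.23 = 112.2 → m = 112.2 / (9.81 × 3.23) = 3.54 kg.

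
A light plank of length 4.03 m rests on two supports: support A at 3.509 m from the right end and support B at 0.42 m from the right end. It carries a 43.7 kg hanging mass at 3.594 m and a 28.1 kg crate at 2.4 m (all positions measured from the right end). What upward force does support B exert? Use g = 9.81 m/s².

R_B ≈ 87.2 N

Taking torques about support A:
Hanging mass: 43.7 × 9.81 = 428.7 N down at 3.594 m → arm 0.085 m, τ = 428.7 × 0.085 = 36.44 N·m counterclockwise.
Crate: 28.1 × 9.81 = 275.7 N down at 2.4 m → arm 1.109 m, τ = 275.7 × 1.109 = 305.8 N·m clockwise.
Net load moment about support A = 269.4 N·m clockwise.
Reaction R at support B is upward at 0.42 m, arm 3.089 m → moment R × 3.089 counterclockwise.
For rotational equilibrium, R × 3.089 = 269.4, so R = 87.2 N.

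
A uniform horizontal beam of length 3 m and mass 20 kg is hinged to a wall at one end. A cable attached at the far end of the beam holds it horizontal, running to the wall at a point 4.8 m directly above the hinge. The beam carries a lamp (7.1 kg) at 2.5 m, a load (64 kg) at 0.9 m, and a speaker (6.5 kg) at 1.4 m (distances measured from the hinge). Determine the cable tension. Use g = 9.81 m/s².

About the hinge:
Beam weight: 20 × 9.81 = 196.2 N down at 1.5 m → arm 1.5 m, τ = 196.2 × 1.5 = 294.3 N·m clockwise.
Lamp: 7.1 × 9.81 = 69.65 N down at 2.5 m → arm 2.5 m, τ = 69.65 × 2.5 = 174.1 N·m clockwise.
Load: 64 × 9.81 = 627.8 N down at 0.9 m → arm 0.9 m, τ = 627.8 × 0.9 = 565 N·m clockwise.
Speaker: 6.5 × 9.81 = 63.77 N down at 1.4 m → arm 1.4 m, τ = 63.77 × 1.4 = 89.28 N·m clockwise.
Total clockwise load moment = 1123 N·m.
The cable tension T acts at 3 m; only its component perpendicular to the beam, T sinθ, produces torque. sinθ = h/√(h²+d²) = 4.8/√(4.8²+3²) = 0.848.
Balancing moments: T × 3 × 0.848 = 1123, giving T = 1123 / 2.544 = 441 N.

T ≈ 441 N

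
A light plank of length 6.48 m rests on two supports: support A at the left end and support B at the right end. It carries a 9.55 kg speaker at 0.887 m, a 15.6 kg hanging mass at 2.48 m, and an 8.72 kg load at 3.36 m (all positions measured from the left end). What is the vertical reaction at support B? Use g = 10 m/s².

Sum moments about support A (its reaction then has zero moment arm).
Speaker: 9.55 × 10 = 95.5 N down at 0.887 m → arm 0.887 m, τ = 95.5 × 0.887 = 84.71 N·m clockwise.
Hanging mass: 15.6 × 10 = 156 N down at 2.48 m → arm 2.48 m, τ = 156 × 2.48 = 386.9 N·m clockwise.
Load: 8.72 × 10 = 87.2 N down at 3.36 m → arm 3.36 m, τ = 87.2 × 3.36 = 293 N·m clockwise.
Net load moment about support A = 764.6 N·m clockwise.
Reaction R at support B is upward at 6.48 m, arm 6.48 m → moment R × 6.48 counterclockwise.
Setting net torque to zero: R × 6.48 = 764.6 → R = 118 N.

R_B ≈ 118 N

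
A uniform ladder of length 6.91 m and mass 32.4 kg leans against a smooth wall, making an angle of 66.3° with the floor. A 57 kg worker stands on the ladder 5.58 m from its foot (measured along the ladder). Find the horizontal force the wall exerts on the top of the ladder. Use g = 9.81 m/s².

N_wall ≈ 268 N

Taking torques about the foot of the ladder:
Ladder weight 32.4×9.81 = 317.8 N acts at 3.455 m along the ladder; its horizontal arm is 3.455·cos66.3° = 1.389 m → τ = 441.4 N·m clockwise.
Worker: 57×9.81 = 559.2 N at 5.58 m → arm 2.243 m → τ = 1254 N·m clockwise.
Wall normal N acts horizontally at the top; its moment arm is the height L sinθ = 6.91·sin66.3° = 6.327 m, counterclockwise.
For rotational equilibrium, N × 6.327 = 1695, so N = 268 N.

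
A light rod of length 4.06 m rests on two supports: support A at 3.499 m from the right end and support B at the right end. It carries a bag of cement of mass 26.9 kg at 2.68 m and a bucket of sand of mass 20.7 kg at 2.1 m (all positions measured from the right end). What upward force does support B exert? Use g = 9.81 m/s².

R_B ≈ 143 N

Choose support A as the axis so its reaction then has zero moment arm.
Bag of cement: 26.9 × 9.81 = 263.9 N down at 2.68 m → arm 0.819 m, τ = 263.9 × 0.819 = 216.1 N·m clockwise.
Bucket of sand: 20.7 × 9.81 = 203.1 N down at 2.1 m → arm 1.399 m, τ = 203.1 × 1.399 = 284.1 N·m clockwise.
Net load moment about support A = 500.2 N·m clockwise.
Reaction R at support B is upward at 0 m, arm 3.499 m → moment R × 3.499 counterclockwise.
Στ = 0 ⇒ R × 3.499 = 500.2 ⇒ R = 143 N.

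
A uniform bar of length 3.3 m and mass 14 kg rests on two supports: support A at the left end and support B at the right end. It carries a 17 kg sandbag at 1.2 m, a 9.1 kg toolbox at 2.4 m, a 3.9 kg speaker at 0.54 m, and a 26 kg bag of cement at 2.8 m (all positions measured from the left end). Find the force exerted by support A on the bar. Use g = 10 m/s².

Take moments about support B.
Beam weight: 14 × 10 = 140 N down at 1.65 m → arm 1.65 m, τ = 140 × 1.65 = 231 N·m counterclockwise.
Sandbag: 17 × 10 = 170 N down at 1.2 m → arm 2.1 m, τ = 170 × 2.1 = 357 N·m counterclockwise.
Toolbox: 9.1 × 10 = 91 N down at 2.4 m → arm 0.9 m, τ = 91 × 0.9 = 81.9 N·m counterclockwise.
Speaker: 3.9 × 10 = 39 N down at 0.54 m → arm 2.76 m, τ = 39 × 2.76 = 107.6 N·m counterclockwise.
Bag of cement: 26 × 10 = 260 N down at 2.8 m → arm 0.5 m, τ = 260 × 0.5 = 130 N·m counterclockwise.
Net load moment about support B = 907.5 N·m counterclockwise.
Reaction R at support A is upward at 0 m, arm 3.3 m → moment R × 3.3 clockwise.
Setting net torque to zero: R × 3.3 = 907.5 → R = 275 N.

R_A ≈ 275 N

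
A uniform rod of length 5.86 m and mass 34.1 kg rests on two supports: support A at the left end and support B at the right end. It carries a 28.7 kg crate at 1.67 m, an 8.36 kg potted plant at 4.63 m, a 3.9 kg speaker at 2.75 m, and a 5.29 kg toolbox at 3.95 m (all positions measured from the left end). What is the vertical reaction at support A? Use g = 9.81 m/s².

R_A ≈ 423 N

About support B:
Beam weight: 34.1 × 9.81 = 334.5 N down at 2.93 m → arm 2.93 m, τ = 334.5 × 2.93 = 980.1 N·m counterclockwise.
Crate: 28.7 × 9.81 = 281.5 N down at 1.67 m → arm 4.19 m, τ = 281.5 × 4.19 = 1179 N·m counterclockwise.
Potted plant: 8.36 × 9.81 = 82.01 N down at 4.63 m → arm 1.23 m, τ = 82.01 × 1.23 = 100.9 N·m counterclockwise.
Speaker: 3.9 × 9.81 = 38.26 N down at 2.75 m → arm 3.11 m, τ = 38.26 × 3.11 = 119 N·m counterclockwise.
Toolbox: 5.29 × 9.81 = 51.89 N down at 3.95 m → arm 1.91 m, τ = 51.89 × 1.91 = 99.11 N·m counterclockwise.
Net load moment about support B = 2478 N·m counterclockwise.
Reaction R at support A is upward at 0 m, arm 5.86 m → moment R × 5.86 clockwise.
Setting net torque to zero: R × 5.86 = 2478 → R = 423 N.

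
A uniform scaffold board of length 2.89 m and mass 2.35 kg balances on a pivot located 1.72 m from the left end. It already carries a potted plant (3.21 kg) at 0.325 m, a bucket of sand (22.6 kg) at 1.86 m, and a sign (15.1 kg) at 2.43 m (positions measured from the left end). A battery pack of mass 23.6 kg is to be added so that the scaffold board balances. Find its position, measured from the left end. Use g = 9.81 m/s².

x ≈ 1.35 m from the left end

Taking torques about the pivot (at 1.72 m from the left end):
Beam weight: 2.35 × 9.81 = 23.05 N down at 1.445 m → arm 0.275 m, τ = 23.05 × 0.275 = 6.339 N·m counterclockwise.
Potted plant: 3.21 × 9.81 = 31.49 N down at 0.325 m → arm 1.395 m, τ = 31.49 × 1.395 = 43.93 N·m counterclockwise.
Bucket of sand: 22.6 × 9.81 = 221.7 N down at 1.86 m → arm 0.14 m, τ = 221.7 × 0.14 = 31.04 N·m clockwise.
Sign: 15.1 × 9.81 = 148.1 N down at 2.43 m → arm 0.71 m, τ = 148.1 × 0.71 = 105.2 N·m clockwise.
Net moment of existing loads = 85.97 N·m clockwise.
The battery pack weighs 23.6 × 9.81 = 231.5 N and must supply an equal counterclockwise moment, so its lever arm about the pivot is 85.97 / 231.5 = 0.371 m.
That puts it at 1.72 − 0.371 = 1.35 m from the left end.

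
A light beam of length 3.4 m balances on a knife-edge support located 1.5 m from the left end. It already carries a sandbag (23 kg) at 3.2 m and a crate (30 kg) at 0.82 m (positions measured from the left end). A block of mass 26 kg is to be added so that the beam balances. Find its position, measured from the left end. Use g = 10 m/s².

Take moments about the knife-edge support (at 1.5 m from the left end).
Sandbag: 23 × 10 = 230 N down at 3.2 m → arm 1.7 m, τ = 230 × 1.7 = 391 N·m clockwise.
Crate: 30 × 10 = 300 N down at 0.82 m → arm 0.68 m, τ = 300 × 0.68 = 204 N·m counterclockwise.
Net moment of existing loads = 187 N·m clockwise.
The block weighs 26 × 10 = 260 N and must supply an equal counterclockwise moment, so its lever arm about the knife-edge support is 187 / 260 = 0.719 m.
That puts it at 1.5 − 0.719 = 0.781 m from the left end.

x ≈ 0.781 m from the left end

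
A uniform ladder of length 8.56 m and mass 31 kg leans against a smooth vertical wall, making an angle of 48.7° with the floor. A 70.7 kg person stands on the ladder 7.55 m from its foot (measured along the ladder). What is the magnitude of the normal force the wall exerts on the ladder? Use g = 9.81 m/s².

Taking torques about the foot of the ladder:
Ladder weight 31×9.81 = 304.1 N acts at 4.28 m along the ladder; its horizontal arm is 4.28·cos48.7° = 2.825 m → τ = 859.1 N·m clockwise.
Person: 70.7×9.81 = 693.6 N at 7.55 m → arm 4.983 m → τ = 3456 N·m clockwise.
Wall normal N acts horizontally at the top; its moment arm is the height L sinθ = 8.56·sin48.7° = 6.431 m, counterclockwise.
For rotational equilibrium, N × 6.431 = 4315, so N = 671 N.

N_wall ≈ 671 N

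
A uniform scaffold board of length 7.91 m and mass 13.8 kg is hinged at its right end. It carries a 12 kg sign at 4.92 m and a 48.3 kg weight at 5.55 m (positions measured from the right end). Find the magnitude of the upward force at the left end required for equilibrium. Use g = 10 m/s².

Taking torques about the right end:
Beam weight: 13.8 × 10 = 138 N down at 3.955 m → arm 3.955 m, τ = 138 × 3.955 = 545.8 N·m counterclockwise.
Sign: 12 × 10 = 120 N down at 4.92 m → arm 4.92 m, τ = 120 × 4.92 = 590.4 N·m counterclockwise.
Weight: 48.3 × 10 = 483 N down at 5.55 m → arm 5.55 m, τ = 483 × 5.55 = 2681 N·m counterclockwise.
Net moment of the loads = 3817 N·m counterclockwise.
The upward force F acts at the left end, arm 7.91 m, giving F × 7.91 clockwise.
For rotational equilibrium, F × 7.91 = 3817, so F = 3817 / 7.91 = 483 N.

F ≈ 483 N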